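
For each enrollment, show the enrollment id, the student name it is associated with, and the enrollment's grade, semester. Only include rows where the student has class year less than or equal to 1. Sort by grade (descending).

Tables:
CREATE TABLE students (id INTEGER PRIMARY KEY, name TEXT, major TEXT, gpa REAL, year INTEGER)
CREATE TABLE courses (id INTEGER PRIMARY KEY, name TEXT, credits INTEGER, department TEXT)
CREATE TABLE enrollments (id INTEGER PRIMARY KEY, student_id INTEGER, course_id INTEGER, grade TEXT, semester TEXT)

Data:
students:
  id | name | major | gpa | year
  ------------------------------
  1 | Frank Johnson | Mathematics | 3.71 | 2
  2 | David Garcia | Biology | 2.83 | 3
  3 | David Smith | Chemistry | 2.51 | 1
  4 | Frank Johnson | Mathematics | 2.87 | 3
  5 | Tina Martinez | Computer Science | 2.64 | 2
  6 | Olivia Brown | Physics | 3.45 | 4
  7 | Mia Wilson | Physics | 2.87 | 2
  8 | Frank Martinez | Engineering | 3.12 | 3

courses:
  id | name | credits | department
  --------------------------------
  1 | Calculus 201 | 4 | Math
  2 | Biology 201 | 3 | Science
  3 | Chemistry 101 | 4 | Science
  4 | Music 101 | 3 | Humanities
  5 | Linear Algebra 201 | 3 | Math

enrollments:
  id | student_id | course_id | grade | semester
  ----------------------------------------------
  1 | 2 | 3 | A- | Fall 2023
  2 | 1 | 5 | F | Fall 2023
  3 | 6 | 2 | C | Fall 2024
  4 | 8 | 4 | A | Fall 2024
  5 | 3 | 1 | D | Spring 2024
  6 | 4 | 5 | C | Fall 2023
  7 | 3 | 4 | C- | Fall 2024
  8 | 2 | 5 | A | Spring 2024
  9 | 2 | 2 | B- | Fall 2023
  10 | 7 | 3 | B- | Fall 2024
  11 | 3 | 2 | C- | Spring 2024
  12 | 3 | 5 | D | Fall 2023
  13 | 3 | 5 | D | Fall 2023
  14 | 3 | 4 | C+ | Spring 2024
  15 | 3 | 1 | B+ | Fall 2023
SELECT c.id, p.name AS student, c.grade, c.semester FROM enrollments c JOIN students p ON c.student_id = p.id WHERE p.year <= 1 ORDER BY c.grade DESC

Execution result:
id | student | grade | semester
5 | David Smith | D | Spring 2024
12 | David Smith | D | Fall 2023
13 | David Smith | D | Fall 2023
7 | David Smith | C- | Fall 2024
11 | David Smith | C- | Spring 2024
14 | David Smith | C+ | Spring 2024
15 | David Smith | B+ | Fall 2023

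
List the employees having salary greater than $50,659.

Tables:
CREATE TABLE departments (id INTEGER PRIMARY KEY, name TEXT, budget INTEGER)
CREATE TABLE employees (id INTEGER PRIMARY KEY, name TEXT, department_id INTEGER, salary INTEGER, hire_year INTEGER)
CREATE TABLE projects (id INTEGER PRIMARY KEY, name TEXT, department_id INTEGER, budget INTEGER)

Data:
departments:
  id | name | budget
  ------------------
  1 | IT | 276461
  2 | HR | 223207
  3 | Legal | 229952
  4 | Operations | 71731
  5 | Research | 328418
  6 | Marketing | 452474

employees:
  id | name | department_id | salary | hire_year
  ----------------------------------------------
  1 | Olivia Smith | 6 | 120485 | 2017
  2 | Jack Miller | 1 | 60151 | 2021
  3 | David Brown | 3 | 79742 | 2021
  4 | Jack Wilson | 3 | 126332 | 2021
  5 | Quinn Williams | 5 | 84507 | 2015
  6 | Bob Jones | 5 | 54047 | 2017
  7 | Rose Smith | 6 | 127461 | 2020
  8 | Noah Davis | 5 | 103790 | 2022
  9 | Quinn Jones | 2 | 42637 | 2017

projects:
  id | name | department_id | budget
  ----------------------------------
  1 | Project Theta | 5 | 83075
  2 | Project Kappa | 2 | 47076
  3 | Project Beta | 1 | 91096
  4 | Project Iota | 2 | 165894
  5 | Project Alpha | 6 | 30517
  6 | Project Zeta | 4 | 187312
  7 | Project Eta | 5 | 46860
SELECT name, salary FROM employees WHERE salary > 50659

Execution result:
name | salary
Olivia Smith | 120485
Jack Miller | 60151
David Brown | 79742
Jack Wilson | 126332
Quinn Williams | 84507
Bob Jones | 54047
Rose Smith | 127461
Noah Davis | 103790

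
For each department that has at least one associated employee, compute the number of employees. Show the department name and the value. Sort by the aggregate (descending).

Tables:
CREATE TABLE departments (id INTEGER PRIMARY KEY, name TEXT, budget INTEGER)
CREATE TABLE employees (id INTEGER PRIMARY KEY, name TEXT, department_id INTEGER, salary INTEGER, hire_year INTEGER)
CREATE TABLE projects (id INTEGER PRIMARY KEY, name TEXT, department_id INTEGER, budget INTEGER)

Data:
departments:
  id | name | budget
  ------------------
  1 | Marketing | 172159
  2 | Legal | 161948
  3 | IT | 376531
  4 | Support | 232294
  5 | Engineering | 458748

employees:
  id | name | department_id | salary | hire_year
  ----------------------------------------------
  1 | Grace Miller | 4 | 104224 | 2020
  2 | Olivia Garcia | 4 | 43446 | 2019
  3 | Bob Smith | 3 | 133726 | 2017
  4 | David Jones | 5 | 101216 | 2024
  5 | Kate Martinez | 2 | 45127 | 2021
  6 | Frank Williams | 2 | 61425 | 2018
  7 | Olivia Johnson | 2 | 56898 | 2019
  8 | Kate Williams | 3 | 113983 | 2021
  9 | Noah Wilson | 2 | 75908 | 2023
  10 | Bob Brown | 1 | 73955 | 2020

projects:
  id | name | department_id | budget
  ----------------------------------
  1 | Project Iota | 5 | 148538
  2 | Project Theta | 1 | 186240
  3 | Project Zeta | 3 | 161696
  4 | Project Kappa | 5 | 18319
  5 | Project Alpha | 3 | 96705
SELECT p.name, COUNT(*) AS n FROM employees c JOIN departments p ON c.department_id = p.id GROUP BY p.id, p.name ORDER BY n DESC

Execution result:
name | n
Legal | 4
IT | 2
Support | 2
Marketing | 1
Engineering | 1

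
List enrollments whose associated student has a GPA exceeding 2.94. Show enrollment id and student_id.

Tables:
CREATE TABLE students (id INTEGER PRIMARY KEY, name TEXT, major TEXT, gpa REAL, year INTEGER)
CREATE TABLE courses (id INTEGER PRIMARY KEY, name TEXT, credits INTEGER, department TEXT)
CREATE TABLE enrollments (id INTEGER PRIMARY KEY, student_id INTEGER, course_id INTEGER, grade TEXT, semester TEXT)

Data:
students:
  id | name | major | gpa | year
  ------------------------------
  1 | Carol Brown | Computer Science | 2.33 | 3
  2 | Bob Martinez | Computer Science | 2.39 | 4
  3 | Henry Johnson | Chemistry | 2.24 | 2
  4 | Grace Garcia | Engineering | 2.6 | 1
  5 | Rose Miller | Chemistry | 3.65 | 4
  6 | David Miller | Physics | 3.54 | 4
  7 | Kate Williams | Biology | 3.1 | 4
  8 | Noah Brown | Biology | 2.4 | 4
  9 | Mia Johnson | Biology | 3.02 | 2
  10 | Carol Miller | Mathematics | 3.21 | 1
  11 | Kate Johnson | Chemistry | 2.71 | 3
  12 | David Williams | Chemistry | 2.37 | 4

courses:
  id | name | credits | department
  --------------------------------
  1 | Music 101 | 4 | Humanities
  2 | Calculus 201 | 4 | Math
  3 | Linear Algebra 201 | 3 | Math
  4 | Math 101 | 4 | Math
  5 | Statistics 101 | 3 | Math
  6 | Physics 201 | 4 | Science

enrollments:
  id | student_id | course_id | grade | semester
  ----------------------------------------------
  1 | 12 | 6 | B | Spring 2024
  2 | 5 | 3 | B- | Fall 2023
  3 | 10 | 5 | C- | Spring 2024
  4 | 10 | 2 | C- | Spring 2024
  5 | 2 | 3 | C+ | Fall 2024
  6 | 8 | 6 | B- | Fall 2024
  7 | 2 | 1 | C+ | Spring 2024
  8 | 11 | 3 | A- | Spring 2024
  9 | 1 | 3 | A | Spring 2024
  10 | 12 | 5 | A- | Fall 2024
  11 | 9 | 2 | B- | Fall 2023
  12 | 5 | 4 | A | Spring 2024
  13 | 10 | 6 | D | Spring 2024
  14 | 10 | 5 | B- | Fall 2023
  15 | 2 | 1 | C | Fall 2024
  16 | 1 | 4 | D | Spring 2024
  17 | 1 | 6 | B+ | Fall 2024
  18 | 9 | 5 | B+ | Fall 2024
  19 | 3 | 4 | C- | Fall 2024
SELECT id, student_id FROM enrollments WHERE student_id IN (SELECT id FROM students WHERE gpa > 2.94)

Execution result:
id | student_id
2 | 5
3 | 10
4 | 10
11 | 9
12 | 5
13 | 10
14 | 10
18 | 9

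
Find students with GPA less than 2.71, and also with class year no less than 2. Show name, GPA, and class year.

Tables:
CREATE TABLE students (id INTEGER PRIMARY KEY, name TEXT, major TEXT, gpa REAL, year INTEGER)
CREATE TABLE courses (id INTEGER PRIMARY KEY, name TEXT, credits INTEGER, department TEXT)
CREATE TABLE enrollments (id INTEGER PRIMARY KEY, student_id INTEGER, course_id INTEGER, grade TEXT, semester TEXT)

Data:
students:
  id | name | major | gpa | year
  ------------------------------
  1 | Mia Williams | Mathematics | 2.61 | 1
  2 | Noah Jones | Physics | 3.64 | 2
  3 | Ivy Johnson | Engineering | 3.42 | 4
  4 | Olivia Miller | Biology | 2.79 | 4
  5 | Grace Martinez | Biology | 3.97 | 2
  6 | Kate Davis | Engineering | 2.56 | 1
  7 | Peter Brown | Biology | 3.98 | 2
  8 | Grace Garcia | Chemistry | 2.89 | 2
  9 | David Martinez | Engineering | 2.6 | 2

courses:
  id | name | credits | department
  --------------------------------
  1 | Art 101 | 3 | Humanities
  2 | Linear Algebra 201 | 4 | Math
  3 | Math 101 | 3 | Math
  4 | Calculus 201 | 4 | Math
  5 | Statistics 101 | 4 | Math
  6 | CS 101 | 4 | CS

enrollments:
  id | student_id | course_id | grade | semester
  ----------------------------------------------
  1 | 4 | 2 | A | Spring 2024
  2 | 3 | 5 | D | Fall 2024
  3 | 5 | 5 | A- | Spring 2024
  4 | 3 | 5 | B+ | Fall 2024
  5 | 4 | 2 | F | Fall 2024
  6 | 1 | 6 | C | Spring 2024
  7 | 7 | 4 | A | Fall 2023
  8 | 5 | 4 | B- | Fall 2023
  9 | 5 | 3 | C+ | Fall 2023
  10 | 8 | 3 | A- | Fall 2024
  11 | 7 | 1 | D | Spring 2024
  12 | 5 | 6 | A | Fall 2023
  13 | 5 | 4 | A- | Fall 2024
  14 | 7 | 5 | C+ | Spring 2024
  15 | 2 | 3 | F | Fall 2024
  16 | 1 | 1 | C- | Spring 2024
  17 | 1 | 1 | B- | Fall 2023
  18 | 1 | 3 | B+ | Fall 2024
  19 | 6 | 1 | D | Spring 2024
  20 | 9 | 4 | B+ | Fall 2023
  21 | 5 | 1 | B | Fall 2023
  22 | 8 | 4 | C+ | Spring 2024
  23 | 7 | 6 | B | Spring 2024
SELECT name, gpa, year FROM students WHERE gpa < 2.71 AND year >= 2

Execution result:
name | gpa | year
David Martinez | 2.60 | 2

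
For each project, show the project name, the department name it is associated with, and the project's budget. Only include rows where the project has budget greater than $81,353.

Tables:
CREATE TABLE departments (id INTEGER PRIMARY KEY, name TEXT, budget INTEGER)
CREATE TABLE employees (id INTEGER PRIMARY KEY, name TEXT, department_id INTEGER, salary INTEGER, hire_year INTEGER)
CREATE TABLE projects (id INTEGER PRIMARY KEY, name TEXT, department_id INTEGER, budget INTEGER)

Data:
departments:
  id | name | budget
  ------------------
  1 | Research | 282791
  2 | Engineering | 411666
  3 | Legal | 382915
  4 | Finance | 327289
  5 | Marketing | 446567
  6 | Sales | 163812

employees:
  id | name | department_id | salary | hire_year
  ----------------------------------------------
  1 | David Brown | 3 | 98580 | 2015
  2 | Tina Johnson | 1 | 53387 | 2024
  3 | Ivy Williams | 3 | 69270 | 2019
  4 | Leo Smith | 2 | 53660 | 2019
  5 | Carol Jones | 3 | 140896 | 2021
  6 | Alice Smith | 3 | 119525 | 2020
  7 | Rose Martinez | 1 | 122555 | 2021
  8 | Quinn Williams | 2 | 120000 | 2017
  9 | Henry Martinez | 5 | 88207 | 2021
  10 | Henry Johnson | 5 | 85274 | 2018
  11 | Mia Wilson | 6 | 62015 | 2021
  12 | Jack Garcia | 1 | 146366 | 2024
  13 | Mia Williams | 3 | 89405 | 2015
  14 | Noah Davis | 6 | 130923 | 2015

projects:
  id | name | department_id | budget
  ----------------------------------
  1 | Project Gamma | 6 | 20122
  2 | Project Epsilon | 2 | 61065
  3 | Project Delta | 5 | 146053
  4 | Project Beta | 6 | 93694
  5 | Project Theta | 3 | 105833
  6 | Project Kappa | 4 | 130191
SELECT c.name, p.name AS department, c.budget FROM projects c JOIN departments p ON c.department_id = p.id WHERE c.budget > 81353

Execution result:
name | department | budget
Project Delta | Marketing | 146053
Project Beta | Sales | 93694
Project Theta | Legal | 105833
Project Kappa | Finance | 130191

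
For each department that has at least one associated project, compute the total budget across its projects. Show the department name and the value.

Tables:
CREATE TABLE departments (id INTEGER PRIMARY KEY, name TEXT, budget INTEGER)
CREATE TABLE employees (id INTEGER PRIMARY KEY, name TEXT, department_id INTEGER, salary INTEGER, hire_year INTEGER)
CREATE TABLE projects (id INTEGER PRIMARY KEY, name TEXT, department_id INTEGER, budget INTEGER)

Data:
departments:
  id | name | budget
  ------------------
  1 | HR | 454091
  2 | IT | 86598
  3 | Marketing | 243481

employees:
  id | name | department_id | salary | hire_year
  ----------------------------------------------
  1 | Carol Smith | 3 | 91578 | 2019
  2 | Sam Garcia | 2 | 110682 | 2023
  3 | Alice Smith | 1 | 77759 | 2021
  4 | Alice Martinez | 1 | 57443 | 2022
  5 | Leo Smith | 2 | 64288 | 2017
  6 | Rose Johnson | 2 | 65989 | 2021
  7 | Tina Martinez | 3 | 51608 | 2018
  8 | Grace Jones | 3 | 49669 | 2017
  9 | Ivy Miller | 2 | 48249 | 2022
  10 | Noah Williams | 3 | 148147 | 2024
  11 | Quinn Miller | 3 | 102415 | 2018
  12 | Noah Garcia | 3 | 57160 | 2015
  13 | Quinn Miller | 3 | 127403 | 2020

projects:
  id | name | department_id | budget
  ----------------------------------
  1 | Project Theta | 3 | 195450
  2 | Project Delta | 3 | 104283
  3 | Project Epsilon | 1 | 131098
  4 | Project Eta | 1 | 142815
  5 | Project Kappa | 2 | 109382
SELECT p.name, SUM(c.budget) AS sum_budget FROM projects c JOIN departments p ON c.department_id = p.id GROUP BY p.id, p.name

Execution result:
name | sum_budget
HR | 273913
IT | 109382
Marketing | 299733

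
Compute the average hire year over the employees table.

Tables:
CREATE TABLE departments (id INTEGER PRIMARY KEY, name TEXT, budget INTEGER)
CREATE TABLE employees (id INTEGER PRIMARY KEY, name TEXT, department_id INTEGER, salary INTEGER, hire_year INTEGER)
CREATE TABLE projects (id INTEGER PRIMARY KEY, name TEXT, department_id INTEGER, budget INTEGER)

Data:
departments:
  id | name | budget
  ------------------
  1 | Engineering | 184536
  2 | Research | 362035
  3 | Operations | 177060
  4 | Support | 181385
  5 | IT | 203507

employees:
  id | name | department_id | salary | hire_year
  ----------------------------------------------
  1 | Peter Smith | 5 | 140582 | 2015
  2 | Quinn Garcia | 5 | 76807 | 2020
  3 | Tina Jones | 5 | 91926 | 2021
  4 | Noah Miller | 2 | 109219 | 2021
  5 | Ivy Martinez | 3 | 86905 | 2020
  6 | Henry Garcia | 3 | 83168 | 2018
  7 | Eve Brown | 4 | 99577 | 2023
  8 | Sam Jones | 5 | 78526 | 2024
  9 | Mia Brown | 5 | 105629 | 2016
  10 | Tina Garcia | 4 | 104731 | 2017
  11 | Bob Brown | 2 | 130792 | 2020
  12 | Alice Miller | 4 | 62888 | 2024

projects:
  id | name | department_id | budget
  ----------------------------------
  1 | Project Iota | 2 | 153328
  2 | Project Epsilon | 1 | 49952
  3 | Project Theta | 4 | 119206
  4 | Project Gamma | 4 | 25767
SELECT AVG(hire_year) FROM employees

Execution result:
2019.92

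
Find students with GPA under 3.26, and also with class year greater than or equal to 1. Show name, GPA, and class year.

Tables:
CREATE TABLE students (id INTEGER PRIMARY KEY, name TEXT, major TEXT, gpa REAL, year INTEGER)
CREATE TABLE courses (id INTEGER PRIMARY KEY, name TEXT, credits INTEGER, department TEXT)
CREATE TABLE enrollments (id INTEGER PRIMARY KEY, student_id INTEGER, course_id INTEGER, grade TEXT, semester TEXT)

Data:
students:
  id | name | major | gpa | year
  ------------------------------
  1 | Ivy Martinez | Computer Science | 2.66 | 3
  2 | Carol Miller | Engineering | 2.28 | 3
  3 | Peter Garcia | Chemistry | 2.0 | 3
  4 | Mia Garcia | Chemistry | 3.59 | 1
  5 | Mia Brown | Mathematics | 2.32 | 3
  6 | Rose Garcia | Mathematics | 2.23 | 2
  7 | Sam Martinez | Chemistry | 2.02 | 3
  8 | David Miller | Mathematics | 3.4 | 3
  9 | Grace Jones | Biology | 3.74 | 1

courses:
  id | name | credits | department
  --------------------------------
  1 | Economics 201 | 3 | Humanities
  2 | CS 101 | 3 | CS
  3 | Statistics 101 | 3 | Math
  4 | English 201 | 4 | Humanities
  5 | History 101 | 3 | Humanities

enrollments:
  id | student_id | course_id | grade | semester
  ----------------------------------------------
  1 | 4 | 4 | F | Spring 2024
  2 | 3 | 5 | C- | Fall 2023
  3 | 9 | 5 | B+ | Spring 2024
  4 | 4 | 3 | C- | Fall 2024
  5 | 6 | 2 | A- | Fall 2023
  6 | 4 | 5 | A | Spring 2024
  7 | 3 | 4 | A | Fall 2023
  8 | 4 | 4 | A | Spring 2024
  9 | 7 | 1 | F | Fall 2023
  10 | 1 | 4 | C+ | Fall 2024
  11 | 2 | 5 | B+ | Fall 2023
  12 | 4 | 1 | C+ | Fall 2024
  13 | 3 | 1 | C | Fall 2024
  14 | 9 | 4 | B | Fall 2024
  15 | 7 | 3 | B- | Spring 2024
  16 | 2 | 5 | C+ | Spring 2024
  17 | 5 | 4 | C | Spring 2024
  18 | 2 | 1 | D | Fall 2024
SELECT name, gpa, year FROM students WHERE gpa < 3.26 AND year >= 1

Execution result:
name | gpa | year
Ivy Martinez | 2.66 | 3
Carol Miller | 2.28 | 3
Peter Garcia | 2.00 | 3
Mia Brown | 2.32 | 3
Rose Garcia | 2.23 | 2
Sam Martinez | 2.02 | 3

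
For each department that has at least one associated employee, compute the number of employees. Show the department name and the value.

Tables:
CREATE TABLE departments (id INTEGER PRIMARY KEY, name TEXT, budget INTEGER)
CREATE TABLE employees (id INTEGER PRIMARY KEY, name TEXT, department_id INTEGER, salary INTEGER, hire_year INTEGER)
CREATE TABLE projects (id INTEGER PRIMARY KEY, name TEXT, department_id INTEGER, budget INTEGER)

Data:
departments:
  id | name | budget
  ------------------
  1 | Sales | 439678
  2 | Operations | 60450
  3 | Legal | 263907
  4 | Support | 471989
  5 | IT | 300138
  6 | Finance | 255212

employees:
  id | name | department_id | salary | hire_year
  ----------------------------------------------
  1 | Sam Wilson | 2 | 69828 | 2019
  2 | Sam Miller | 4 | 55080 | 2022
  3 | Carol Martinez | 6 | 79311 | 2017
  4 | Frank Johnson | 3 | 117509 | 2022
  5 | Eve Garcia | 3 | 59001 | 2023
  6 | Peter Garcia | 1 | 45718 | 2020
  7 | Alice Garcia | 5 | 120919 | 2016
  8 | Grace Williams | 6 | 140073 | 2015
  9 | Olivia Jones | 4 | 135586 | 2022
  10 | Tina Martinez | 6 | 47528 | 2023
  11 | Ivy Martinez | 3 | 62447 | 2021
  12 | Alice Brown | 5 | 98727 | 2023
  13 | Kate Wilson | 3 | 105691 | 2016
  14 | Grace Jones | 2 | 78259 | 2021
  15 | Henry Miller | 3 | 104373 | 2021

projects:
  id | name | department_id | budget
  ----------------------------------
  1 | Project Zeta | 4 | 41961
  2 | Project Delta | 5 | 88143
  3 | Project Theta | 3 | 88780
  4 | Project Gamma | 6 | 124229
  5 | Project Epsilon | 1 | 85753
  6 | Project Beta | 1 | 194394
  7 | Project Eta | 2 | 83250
SELECT p.name, COUNT(*) AS n FROM employees c JOIN departments p ON c.department_id = p.id GROUP BY p.id, p.name

Execution result:
name | n
Sales | 1
Operations | 2
Legal | 5
Support | 2
IT | 2
Finance | 3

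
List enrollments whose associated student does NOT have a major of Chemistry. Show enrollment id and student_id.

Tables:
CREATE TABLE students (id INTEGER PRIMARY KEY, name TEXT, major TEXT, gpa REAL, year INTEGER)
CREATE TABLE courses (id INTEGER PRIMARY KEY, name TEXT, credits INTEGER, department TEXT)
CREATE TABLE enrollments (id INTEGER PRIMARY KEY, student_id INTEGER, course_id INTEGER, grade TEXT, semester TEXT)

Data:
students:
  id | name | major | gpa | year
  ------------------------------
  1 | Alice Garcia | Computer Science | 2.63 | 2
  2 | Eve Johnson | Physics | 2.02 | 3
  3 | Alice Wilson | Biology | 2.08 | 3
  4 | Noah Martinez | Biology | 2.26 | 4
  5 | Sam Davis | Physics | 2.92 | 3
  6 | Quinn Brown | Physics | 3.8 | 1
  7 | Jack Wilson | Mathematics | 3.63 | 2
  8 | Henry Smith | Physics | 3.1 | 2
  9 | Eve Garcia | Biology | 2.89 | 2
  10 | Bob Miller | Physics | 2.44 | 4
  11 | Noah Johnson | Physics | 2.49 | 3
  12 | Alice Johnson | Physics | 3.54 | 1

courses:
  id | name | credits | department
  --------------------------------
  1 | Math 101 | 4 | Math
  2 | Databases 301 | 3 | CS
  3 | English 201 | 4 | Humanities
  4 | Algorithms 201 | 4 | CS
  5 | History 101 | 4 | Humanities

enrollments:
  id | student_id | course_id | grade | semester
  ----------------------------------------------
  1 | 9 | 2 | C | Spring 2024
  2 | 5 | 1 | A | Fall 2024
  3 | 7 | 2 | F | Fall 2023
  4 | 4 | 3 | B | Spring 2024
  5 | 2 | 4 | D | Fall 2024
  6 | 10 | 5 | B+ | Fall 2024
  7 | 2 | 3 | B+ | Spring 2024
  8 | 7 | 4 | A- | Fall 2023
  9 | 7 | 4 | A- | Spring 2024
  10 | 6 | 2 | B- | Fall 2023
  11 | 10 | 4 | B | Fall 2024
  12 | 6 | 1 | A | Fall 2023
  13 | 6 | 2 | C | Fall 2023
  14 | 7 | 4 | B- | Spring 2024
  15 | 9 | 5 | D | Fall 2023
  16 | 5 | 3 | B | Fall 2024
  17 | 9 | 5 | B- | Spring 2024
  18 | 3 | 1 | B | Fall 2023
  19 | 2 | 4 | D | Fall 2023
SELECT id, student_id FROM enrollments WHERE student_id NOT IN (SELECT id FROM students WHERE major = 'Chemistry')

Execution result:
id | student_id
1 | 9
2 | 5
3 | 7
4 | 4
5 | 2
6 | 10
7 | 2
8 | 7
9 | 7
10 | 6
11 | 10
12 | 6
13 | 6
14 | 7
15 | 9
16 | 5
17 | 9
18 | 3
19 | 2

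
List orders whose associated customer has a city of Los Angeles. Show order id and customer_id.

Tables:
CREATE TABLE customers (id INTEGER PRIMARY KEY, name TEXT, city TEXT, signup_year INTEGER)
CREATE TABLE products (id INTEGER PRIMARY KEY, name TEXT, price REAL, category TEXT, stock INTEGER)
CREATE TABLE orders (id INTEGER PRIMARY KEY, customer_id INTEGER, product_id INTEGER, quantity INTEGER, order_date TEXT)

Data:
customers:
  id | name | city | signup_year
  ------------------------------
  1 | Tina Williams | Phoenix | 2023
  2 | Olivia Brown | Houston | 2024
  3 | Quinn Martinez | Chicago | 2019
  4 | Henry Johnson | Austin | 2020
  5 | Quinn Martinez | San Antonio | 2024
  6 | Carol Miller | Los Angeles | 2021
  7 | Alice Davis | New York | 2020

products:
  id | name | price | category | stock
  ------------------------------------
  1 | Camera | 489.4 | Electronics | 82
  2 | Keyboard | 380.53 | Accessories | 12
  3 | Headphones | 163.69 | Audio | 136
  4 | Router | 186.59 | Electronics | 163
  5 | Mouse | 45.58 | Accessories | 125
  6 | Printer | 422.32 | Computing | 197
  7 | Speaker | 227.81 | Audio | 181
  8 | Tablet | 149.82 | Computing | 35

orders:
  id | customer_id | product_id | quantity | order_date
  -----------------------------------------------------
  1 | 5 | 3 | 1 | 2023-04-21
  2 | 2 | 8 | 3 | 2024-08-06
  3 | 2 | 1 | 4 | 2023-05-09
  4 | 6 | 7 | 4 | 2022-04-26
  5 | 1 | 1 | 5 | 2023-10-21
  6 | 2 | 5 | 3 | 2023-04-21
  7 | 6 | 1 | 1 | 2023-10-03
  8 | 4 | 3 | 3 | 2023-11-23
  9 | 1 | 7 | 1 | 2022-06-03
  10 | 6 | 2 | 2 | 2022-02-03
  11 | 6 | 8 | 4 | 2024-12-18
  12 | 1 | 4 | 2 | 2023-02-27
SELECT id, customer_id FROM orders WHERE customer_id IN (SELECT id FROM customers WHERE city = 'Los Angeles')

Execution result:
id | customer_id
4 | 6
7 | 6
10 | 6
11 | 6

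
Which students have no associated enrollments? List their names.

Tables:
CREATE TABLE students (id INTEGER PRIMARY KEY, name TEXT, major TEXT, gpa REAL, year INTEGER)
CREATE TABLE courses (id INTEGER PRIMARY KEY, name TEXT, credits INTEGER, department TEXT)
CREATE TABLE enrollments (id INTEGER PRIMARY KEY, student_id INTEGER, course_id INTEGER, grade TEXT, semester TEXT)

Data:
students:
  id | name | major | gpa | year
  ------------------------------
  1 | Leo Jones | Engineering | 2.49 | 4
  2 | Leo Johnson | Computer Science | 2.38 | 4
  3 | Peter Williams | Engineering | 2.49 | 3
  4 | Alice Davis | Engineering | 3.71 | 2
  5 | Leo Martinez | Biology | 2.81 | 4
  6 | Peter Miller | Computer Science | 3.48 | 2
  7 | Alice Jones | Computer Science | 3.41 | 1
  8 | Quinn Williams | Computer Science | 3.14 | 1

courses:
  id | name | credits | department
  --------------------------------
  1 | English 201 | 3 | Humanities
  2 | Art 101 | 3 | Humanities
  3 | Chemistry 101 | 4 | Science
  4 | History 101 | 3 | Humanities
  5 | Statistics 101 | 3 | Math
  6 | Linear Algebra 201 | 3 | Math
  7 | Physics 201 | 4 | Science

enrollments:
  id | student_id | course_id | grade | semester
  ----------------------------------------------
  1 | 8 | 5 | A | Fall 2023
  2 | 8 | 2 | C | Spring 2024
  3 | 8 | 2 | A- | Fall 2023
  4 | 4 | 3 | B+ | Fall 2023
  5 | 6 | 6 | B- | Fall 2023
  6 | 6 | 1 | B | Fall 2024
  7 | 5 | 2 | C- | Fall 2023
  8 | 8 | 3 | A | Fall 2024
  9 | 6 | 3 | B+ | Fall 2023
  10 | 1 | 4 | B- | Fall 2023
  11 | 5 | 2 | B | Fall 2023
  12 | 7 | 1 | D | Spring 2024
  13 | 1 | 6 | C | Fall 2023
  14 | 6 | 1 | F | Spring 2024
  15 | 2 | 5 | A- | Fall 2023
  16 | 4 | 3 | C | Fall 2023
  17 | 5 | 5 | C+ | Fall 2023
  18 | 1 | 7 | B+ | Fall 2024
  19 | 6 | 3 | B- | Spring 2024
SELECT p.name FROM students p LEFT JOIN enrollments c ON c.student_id = p.id WHERE c.id IS NULL

Execution result:
Peter Williams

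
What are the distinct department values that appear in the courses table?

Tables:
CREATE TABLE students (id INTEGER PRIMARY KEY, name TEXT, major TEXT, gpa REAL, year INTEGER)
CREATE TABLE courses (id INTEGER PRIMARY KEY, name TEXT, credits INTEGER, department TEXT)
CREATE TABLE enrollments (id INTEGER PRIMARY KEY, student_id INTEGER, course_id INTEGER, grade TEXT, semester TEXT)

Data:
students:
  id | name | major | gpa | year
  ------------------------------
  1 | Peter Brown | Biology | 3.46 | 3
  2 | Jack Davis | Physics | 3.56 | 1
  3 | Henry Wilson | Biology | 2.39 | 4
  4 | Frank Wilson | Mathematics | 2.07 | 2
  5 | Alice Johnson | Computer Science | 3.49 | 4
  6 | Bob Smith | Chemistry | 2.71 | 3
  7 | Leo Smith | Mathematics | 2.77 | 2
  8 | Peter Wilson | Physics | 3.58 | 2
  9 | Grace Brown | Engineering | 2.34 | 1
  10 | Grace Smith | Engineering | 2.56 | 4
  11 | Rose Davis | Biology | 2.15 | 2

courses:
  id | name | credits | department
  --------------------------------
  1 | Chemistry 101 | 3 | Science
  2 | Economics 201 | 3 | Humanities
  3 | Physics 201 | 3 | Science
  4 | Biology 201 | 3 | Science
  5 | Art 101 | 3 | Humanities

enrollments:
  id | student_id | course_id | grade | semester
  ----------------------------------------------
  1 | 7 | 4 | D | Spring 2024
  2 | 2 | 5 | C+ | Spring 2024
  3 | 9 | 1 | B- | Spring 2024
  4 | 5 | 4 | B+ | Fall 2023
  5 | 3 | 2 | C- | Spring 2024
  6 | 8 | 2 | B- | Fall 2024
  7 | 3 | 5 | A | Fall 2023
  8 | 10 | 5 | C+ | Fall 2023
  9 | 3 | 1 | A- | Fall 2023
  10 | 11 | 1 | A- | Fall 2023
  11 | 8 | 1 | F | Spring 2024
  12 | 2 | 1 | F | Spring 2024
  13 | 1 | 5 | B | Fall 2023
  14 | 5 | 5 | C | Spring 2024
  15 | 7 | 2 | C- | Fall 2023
SELECT DISTINCT department FROM courses

Execution result:
department
Science
Humanities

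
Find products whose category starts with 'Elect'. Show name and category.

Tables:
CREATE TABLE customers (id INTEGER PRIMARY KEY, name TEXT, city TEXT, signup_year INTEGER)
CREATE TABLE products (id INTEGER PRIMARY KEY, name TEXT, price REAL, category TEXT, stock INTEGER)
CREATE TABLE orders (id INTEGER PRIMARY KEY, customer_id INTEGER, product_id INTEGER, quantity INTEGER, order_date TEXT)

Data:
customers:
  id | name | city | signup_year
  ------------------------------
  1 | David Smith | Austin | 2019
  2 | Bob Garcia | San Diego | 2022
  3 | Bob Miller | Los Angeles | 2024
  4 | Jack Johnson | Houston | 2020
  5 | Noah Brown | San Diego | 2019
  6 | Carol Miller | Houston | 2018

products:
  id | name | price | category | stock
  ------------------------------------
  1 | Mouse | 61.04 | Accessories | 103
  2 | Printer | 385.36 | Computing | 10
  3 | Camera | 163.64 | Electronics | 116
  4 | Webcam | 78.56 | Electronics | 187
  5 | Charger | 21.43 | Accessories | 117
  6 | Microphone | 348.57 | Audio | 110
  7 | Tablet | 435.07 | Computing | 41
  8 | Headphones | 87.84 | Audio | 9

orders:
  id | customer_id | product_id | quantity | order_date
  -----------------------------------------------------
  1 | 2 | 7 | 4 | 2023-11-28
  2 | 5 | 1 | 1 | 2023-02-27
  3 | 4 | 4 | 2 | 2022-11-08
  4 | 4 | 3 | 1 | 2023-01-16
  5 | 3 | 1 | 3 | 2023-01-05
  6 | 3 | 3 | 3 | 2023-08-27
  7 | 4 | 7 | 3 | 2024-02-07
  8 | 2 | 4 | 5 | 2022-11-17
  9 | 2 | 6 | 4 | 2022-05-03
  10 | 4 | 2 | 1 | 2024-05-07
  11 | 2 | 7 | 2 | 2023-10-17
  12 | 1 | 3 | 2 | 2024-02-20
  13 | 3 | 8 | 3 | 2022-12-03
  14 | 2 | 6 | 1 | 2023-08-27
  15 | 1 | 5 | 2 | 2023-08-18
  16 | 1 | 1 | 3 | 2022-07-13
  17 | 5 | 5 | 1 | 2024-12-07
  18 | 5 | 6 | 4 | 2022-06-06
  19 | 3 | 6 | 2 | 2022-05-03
SELECT name, category FROM products WHERE category LIKE 'Elect%'

Execution result:
name | category
Camera | Electronics
Webcam | Electronics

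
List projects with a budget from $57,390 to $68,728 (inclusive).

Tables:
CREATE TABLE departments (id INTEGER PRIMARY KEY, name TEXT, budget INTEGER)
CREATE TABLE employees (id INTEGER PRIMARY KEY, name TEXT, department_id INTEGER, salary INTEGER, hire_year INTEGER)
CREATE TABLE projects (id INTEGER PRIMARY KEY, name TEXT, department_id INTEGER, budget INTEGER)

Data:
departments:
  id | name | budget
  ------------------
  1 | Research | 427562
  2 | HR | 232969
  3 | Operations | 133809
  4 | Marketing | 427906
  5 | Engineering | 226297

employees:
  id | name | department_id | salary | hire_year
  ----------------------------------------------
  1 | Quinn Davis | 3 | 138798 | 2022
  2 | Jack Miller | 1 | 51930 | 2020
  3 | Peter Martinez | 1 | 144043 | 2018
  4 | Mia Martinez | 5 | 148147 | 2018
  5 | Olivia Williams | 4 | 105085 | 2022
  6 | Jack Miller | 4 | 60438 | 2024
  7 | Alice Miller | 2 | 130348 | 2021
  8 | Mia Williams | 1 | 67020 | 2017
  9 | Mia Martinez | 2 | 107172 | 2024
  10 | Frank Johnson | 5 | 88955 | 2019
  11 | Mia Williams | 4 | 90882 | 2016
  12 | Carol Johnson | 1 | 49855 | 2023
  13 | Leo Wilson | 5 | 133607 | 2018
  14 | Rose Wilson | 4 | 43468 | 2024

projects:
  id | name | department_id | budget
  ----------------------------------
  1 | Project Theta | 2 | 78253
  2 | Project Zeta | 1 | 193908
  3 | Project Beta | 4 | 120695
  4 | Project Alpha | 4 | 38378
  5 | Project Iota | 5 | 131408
SELECT name, budget FROM projects WHERE budget BETWEEN 57390 AND 68728

Execution result:
(no rows)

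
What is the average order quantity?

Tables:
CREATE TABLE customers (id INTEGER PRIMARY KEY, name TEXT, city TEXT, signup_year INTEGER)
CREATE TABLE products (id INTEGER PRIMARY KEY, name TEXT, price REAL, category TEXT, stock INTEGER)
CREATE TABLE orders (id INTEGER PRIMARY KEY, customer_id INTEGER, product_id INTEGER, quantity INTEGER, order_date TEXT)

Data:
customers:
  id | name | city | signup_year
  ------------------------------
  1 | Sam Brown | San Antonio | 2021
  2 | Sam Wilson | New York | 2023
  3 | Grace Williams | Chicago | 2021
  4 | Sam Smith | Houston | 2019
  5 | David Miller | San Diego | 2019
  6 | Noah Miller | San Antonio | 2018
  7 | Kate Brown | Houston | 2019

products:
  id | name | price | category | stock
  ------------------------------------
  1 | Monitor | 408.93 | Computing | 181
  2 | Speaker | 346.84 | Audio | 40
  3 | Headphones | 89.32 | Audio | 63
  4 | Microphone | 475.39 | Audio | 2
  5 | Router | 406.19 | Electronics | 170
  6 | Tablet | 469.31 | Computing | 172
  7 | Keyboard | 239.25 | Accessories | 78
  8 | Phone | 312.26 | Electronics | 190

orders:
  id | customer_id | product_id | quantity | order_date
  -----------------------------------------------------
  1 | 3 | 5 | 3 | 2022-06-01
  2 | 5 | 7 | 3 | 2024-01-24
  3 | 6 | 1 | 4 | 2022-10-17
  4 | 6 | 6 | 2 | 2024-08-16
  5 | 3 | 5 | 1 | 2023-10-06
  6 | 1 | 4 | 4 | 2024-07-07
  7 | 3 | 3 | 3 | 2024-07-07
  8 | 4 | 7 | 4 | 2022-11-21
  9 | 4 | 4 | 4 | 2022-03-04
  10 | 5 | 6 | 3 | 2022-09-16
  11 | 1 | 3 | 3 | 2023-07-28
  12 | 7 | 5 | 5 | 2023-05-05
SELECT AVG(quantity) FROM orders

Execution result:
3.25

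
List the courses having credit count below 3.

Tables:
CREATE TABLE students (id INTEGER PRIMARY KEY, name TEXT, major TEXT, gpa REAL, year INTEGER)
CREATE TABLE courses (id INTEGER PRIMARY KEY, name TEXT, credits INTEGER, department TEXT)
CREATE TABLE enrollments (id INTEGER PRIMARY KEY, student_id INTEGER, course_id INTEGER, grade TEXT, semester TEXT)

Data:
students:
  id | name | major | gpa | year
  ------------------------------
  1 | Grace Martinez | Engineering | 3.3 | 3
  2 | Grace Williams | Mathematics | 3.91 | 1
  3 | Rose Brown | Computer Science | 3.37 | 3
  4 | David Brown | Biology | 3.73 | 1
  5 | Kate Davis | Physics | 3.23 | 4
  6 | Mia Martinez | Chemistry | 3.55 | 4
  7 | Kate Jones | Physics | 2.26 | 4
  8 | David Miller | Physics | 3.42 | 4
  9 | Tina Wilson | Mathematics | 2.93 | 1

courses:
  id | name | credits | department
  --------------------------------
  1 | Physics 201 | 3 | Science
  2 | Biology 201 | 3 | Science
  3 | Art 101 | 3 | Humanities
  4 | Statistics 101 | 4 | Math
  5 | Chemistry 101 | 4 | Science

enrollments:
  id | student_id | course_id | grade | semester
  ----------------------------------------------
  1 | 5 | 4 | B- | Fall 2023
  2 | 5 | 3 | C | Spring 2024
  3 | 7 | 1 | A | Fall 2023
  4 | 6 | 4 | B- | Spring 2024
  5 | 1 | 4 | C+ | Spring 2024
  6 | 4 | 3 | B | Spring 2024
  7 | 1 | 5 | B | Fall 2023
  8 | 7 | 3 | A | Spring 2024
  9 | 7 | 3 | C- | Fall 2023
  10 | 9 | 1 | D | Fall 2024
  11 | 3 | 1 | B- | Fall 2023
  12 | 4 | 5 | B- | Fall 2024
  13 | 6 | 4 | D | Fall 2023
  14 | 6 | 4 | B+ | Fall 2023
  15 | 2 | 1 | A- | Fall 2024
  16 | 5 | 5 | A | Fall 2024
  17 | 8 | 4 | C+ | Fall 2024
SELECT name, credits FROM courses WHERE credits < 3

Execution result:
(no rows)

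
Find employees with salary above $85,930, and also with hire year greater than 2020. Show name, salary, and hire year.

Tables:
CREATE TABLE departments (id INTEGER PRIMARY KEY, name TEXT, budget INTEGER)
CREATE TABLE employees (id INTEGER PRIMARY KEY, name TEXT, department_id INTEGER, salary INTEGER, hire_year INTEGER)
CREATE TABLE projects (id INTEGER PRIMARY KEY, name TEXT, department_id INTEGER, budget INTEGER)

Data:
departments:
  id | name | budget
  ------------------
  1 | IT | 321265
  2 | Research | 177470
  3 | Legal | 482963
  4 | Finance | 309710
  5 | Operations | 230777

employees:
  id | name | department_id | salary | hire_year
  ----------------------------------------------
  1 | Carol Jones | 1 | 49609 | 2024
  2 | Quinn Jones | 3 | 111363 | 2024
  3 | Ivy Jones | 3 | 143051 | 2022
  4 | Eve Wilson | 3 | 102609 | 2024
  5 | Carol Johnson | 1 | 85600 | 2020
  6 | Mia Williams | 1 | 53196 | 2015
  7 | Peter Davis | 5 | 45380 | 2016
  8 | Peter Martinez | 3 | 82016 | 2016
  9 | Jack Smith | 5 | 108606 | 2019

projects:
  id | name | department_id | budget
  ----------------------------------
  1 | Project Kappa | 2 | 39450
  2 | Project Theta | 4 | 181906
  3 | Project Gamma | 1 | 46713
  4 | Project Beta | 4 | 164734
SELECT name, salary, hire_year FROM employees WHERE salary > 85930 AND hire_year > 2020

Execution result:
name | salary | hire_year
Quinn Jones | 111363 | 2024
Ivy Jones | 143051 | 2022
Eve Wilson | 102609 | 2024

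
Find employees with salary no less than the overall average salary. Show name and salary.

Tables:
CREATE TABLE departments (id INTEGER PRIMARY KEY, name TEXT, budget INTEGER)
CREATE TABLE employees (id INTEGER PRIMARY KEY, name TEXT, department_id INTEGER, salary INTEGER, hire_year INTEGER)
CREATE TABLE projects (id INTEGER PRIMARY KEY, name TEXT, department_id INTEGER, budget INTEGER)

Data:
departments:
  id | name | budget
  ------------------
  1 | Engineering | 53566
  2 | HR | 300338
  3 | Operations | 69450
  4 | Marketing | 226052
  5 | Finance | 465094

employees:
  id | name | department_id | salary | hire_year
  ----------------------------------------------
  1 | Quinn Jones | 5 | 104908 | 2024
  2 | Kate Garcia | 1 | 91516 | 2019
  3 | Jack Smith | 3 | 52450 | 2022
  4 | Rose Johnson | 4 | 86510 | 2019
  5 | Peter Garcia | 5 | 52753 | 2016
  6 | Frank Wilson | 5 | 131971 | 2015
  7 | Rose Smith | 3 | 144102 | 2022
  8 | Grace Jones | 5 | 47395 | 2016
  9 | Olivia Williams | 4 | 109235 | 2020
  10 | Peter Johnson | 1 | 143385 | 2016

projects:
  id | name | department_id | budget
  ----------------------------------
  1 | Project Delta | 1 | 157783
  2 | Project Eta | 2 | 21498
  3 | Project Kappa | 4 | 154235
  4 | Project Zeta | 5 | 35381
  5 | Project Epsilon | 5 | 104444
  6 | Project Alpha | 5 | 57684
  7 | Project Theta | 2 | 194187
SELECT name, salary FROM employees WHERE salary >= (SELECT AVG(salary) FROM employees)

Execution result:
name | salary
Quinn Jones | 104908
Frank Wilson | 131971
Rose Smith | 144102
Olivia Williams | 109235
Peter Johnson | 143385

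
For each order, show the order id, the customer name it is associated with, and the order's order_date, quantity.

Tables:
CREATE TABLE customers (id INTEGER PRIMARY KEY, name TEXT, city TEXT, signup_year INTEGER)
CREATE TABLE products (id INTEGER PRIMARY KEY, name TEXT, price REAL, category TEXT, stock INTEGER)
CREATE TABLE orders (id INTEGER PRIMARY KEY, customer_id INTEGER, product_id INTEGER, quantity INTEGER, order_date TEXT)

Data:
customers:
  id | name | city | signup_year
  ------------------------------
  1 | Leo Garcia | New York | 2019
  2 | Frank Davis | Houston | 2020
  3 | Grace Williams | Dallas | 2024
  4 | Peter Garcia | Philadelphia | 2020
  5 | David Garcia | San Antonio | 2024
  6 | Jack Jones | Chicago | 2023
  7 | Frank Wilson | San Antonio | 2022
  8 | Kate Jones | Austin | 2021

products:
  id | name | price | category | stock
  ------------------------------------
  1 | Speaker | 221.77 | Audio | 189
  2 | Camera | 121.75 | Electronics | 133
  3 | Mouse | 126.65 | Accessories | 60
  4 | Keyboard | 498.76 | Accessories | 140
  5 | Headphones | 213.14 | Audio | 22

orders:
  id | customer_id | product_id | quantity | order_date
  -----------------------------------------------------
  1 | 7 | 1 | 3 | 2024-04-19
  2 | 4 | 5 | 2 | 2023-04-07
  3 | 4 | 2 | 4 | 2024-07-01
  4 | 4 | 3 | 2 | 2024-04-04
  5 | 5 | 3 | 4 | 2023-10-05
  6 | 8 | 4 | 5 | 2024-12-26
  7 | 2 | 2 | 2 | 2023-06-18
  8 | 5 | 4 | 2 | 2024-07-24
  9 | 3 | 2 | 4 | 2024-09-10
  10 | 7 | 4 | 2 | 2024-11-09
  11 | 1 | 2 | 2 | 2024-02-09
SELECT c.id, p.name AS customer, c.order_date, c.quantity FROM orders c JOIN customers p ON c.customer_id = p.id

Execution result:
id | customer | order_date | quantity
1 | Frank Wilson | 2024-04-19 | 3
2 | Peter Garcia | 2023-04-07 | 2
3 | Peter Garcia | 2024-07-01 | 4
4 | Peter Garcia | 2024-04-04 | 2
5 | David Garcia | 2023-10-05 | 4
6 | Kate Jones | 2024-12-26 | 5
7 | Frank Davis | 2023-06-18 | 2
8 | David Garcia | 2024-07-24 | 2
9 | Grace Williams | 2024-09-10 | 4
10 | Frank Wilson | 2024-11-09 | 2
11 | Leo Garcia | 2024-02-09 | 2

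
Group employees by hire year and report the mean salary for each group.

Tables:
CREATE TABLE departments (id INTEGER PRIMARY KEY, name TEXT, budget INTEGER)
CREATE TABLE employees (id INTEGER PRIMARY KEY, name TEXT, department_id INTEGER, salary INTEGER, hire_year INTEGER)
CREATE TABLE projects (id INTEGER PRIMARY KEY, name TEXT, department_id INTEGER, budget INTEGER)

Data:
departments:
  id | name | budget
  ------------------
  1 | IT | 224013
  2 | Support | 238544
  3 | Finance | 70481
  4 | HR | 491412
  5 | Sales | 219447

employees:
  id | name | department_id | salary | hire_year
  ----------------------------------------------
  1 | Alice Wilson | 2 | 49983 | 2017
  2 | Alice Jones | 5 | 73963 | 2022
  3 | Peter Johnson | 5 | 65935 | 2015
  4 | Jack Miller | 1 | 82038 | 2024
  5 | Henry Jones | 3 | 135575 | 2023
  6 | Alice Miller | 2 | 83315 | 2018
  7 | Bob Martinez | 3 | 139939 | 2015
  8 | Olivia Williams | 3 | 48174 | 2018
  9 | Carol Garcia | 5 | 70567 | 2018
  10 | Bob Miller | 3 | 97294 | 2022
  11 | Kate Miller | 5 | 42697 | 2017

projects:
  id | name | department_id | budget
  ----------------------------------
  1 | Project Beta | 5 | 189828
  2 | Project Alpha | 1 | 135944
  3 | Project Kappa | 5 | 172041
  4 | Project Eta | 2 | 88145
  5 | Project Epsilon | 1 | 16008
SELECT hire_year, AVG(salary) AS avg_salary FROM employees GROUP BY hire_year

Execution result:
hire_year | avg_salary
2015 | 102937.00
2017 | 46340.00
2018 | 67352.00
2022 | 85628.50
2023 | 135575.00
2024 | 82038.00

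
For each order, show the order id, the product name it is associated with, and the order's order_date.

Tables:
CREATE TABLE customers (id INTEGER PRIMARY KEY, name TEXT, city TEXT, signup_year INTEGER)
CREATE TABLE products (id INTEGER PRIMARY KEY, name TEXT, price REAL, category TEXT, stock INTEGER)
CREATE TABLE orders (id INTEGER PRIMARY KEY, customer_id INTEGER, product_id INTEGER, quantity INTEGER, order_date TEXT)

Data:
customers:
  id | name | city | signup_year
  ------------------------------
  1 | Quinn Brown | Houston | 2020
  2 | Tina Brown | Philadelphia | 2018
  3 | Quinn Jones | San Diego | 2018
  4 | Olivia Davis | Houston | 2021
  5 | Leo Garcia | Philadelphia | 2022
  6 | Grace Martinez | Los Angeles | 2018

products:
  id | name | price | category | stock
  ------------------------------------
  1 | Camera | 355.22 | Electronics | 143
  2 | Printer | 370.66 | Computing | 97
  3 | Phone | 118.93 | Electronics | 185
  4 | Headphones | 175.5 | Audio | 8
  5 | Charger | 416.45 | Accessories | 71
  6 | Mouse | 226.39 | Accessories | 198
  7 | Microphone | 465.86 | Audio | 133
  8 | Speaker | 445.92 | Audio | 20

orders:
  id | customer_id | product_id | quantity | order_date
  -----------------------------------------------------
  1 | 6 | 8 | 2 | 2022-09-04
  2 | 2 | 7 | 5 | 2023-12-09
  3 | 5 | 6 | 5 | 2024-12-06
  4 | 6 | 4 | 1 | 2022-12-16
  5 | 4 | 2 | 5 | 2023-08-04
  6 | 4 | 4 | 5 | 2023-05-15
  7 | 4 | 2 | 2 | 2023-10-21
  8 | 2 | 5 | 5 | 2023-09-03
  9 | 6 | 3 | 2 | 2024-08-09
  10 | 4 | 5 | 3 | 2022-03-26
SELECT c.id, p.name AS product, c.order_date FROM orders c JOIN products p ON c.product_id = p.id

Execution result:
id | product | order_date
1 | Speaker | 2022-09-04
2 | Microphone | 2023-12-09
3 | Mouse | 2024-12-06
4 | Headphones | 2022-12-16
5 | Printer | 2023-08-04
6 | Headphones | 2023-05-15
7 | Printer | 2023-10-21
8 | Charger | 2023-09-03
9 | Phone | 2024-08-09
10 | Charger | 2022-03-26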